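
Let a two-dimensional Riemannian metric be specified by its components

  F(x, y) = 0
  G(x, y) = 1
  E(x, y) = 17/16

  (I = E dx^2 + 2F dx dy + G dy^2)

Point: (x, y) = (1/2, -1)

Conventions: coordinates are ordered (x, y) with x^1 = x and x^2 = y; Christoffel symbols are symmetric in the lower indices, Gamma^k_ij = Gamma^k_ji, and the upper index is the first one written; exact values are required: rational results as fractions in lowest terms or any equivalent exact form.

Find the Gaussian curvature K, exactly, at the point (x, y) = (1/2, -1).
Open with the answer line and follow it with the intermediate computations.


Answer: K = 0

E = 17/16, F = 0, G = 1, EG - F^2 = 17/16 at the point
E_x = 0, E_y = 0, F_x = 0, F_y = 0, G_x = 0, G_y = 0
E_yy = 0, F_xy = 0, G_xx = 0
Compute both Brioschi determinants and normalise by (EG - F^2)^2.
M1 = [[-E_yy/2 + F_xy - G_xx/2, E_x/2, F_x - E_y/2], [F_y - G_x/2, E, F], [G_y/2, F, G]] = [[0, 0, 0], [0, 17/16, 0], [0, 0, 1]]; det M1 = 0
M2 = [[0, E_y/2, G_x/2], [E_y/2, E, F], [G_x/2, F, G]] = [[0, 0, 0], [0, 17/16, 0], [0, 0, 1]]; det M2 = 0
det M1 - det M2 = 0; K = 0 / (17/16)^2 = 0


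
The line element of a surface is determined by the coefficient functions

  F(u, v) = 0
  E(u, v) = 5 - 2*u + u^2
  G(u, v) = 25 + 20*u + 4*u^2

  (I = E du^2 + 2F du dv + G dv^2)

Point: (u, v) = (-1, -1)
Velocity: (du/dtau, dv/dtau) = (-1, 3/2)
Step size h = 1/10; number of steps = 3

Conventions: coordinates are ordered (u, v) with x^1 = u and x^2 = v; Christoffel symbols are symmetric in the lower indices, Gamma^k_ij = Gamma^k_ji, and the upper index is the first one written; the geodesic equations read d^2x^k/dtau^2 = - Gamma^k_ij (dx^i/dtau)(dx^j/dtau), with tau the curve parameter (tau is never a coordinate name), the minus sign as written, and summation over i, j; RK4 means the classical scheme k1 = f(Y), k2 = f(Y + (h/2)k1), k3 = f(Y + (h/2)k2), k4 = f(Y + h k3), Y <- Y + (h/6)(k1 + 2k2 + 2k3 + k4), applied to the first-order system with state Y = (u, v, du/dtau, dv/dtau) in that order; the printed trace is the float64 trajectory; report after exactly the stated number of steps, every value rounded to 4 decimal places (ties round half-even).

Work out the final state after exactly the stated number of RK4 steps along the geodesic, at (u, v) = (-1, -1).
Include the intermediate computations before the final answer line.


f(Y) = (du/dtau, dv/dtau, -Gamma^u_ij Y'^i Y'^j, -Gamma^v_ij Y'^i Y'^j) with the Gammas evaluated at the stage position; h = 0.100000; intermediate values shown to 6 dp
step 0: u = -1.0000, v = -1.0000, du/dtau = -1.0000, dv/dtau = 1.5000
step 1:
  k1: at (u, v) = (-1.000000, -1.000000), (du/dtau, dv/dtau) = (-1.000000, 1.500000); Gamma_uuu = -0.250000, Gamma_uuv = 0.000000, Gamma_uvv = -0.750000, Gamma_vuu = 0.000000, Gamma_vuv = 0.666667, Gamma_vvv = 0.000000; k1 = (-1.000000, 1.500000, 1.937500, 2.000000)
  k2: at (u, v) = (-1.050000, -0.925000), (du/dtau, dv/dtau) = (-0.903125, 1.600000); Gamma_uuu = -0.249924, Gamma_uuv = 0.000000, Gamma_uvv = -0.707101, Gamma_vuu = 0.000000, Gamma_vuv = 0.689655, Gamma_vvv = 0.000000; k2 = (-0.903125, 1.600000, 2.014026, 1.993103)
  k3: at (u, v) = (-1.045156, -0.920000), (du/dtau, dv/dtau) = (-0.899299, 1.599655); Gamma_uuu = -0.249938, Gamma_uuv = 0.000000, Gamma_uvv = -0.711183, Gamma_vuu = 0.000000, Gamma_vuv = 0.687359, Gamma_vvv = 0.000000; k3 = (-0.899299, 1.599655, 2.021979, 1.977625)
  k4: at (u, v) = (-1.089930, -0.840034), (du/dtau, dv/dtau) = (-0.797802, 1.697763); Gamma_uuu = -0.249758, Gamma_uuv = 0.000000, Gamma_uvv = -0.674045, Gamma_vuu = 0.000000, Gamma_vuv = 0.709185, Gamma_vvv = 0.000000; k4 = (-0.797802, 1.697763, 2.101835, 1.921151)
  Y <- Y + (h/6)(k1 + 2k2 + 2k3 + k4): u = -1.0900, v = -0.8400, du/dtau = -0.7981, dv/dtau = 1.6977
step 2:
  k1: at (u, v) = (-1.090044, -0.840049), (du/dtau, dv/dtau) = (-0.798144, 1.697710); Gamma_uuu = -0.249758, Gamma_uuv = 0.000000, Gamma_uvv = -0.673952, Gamma_vuu = 0.000000, Gamma_vuv = 0.709242, Gamma_vvv = 0.000000; k1 = (-0.798144, 1.697710, 2.101582, 1.922071)
  k2: at (u, v) = (-1.129951, -0.755163), (du/dtau, dv/dtau) = (-0.693065, 1.793814); Gamma_uuu = -0.249505, Gamma_uuv = 0.000000, Gamma_uvv = -0.641958, Gamma_vuu = 0.000000, Gamma_vuv = 0.729901, Gamma_vvv = 0.000000; k2 = (-0.693065, 1.793814, 2.185517, 1.814869)
  k3: at (u, v) = (-1.124697, -0.750358), (du/dtau, dv/dtau) = (-0.688868, 1.788454); Gamma_uuu = -0.249543, Gamma_uuv = 0.000000, Gamma_uvv = -0.646111, Gamma_vuu = 0.000000, Gamma_vuv = 0.727113, Gamma_vvv = 0.000000; k3 = (-0.688868, 1.788454, 2.185048, 1.791619)
  k4: at (u, v) = (-1.158931, -0.661203), (du/dtau, dv/dtau) = (-0.579639, 1.876872); Gamma_uuu = -0.249271, Gamma_uuv = 0.000000, Gamma_uvv = -0.619361, Gamma_vuu = 0.000000, Gamma_vuv = 0.745674, Gamma_vvv = 0.000000; k4 = (-0.579639, 1.876872, 2.265542, 1.622451)
  Y <- Y + (h/6)(k1 + 2k2 + 2k3 + k4): u = -1.1591, v = -0.6611, du/dtau = -0.5797, dv/dtau = 1.8770
step 3:
  k1: at (u, v) = (-1.159072, -0.661064), (du/dtau, dv/dtau) = (-0.579673, 1.877002); Gamma_uuu = -0.249270, Gamma_uuv = 0.000000, Gamma_uvv = -0.619253, Gamma_vuu = 0.000000, Gamma_vuv = 0.745752, Gamma_vvv = 0.000000; k1 = (-0.579673, 1.877002, 2.265471, 1.622828)
  k2: at (u, v) = (-1.188055, -0.567213), (du/dtau, dv/dtau) = (-0.466400, 1.958143); Gamma_uuu = -0.248994, Gamma_uuv = 0.000000, Gamma_uvv = -0.597181, Gamma_vuu = 0.000000, Gamma_vuv = 0.762227, Gamma_vvv = 0.000000; k2 = (-0.466400, 1.958143, 2.343949, 1.392250)
  k3: at (u, v) = (-1.182392, -0.563156), (du/dtau, dv/dtau) = (-0.462476, 1.946614); Gamma_uuu = -0.249051, Gamma_uuv = 0.000000, Gamma_uvv = -0.601453, Gamma_vuu = 0.000000, Gamma_vuv = 0.758951, Gamma_vvv = 0.000000; k3 = (-0.462476, 1.946614, 2.332359, 1.366509)
  k4: at (u, v) = (-1.205319, -0.466402), (du/dtau, dv/dtau) = (-0.346437, 2.013653); Gamma_uuu = -0.248811, Gamma_uuv = 0.000000, Gamma_uvv = -0.584280, Gamma_vuu = 0.000000, Gamma_vuv = 0.772391, Gamma_vvv = 0.000000; k4 = (-0.346437, 2.013653, 2.398997, 1.077648)
  Y <- Y + (h/6)(k1 + 2k2 + 2k3 + k4): u = -1.2055, v = -0.4661, du/dtau = -0.3461, dv/dtau = 2.0140

Answer: u = -1.2055, v = -0.4661, du/dtau = -0.3461, dv/dtau = 2.0140


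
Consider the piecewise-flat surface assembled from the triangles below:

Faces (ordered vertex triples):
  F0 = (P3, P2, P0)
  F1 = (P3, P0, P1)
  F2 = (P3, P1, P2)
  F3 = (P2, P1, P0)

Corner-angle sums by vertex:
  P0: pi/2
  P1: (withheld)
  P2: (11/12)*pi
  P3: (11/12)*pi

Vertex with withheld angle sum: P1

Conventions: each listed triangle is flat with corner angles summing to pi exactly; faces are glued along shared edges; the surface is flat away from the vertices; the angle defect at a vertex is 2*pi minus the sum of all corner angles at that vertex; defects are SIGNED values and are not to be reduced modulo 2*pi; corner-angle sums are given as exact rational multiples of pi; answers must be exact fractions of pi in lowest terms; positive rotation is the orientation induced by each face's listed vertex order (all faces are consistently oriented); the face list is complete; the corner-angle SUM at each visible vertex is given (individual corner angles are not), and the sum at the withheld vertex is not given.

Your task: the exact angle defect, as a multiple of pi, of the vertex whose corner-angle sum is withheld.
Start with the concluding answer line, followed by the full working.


Answer: defect(P1) = pi/3

V = 4, E = 6, F = 4; chi = V - E + F = 2
Gauss-Bonnet: total defect = 2*pi*chi = 4*pi; visible defects sum to (11/3)*pi


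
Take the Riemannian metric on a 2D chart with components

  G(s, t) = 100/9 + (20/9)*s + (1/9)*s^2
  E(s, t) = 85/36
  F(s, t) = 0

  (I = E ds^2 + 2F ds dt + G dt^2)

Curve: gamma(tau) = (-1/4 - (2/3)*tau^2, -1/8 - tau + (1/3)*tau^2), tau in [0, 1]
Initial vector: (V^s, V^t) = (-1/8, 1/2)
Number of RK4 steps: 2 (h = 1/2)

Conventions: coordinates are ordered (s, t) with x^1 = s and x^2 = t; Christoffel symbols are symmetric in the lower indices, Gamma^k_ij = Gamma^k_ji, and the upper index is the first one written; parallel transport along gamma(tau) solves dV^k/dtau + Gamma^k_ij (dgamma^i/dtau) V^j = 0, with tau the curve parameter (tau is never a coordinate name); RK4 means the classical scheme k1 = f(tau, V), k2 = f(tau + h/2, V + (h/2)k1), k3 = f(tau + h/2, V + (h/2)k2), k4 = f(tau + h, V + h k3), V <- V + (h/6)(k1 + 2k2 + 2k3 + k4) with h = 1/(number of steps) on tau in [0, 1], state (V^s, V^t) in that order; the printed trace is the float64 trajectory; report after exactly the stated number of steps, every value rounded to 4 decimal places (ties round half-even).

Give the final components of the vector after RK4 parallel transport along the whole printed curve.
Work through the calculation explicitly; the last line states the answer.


gamma'(tau) = (-(4/3)*tau, -1 + (2/3)*tau); f(tau, V)^k = -Gamma^k_ij(gamma(tau)) gamma'^i(tau) V^j; h = 1/2; intermediate values shown to 6 dp
curve data and Christoffel symbols at the stage parameters:
  tau = 0.000000: gamma = (-0.250000, -0.125000), gamma' = (0.000000, -1.000000); Gamma_sss = 0.000000, Gamma_sst = 0.000000, Gamma_stt = -0.458824, Gamma_tss = 0.000000, Gamma_tst = 0.102564, Gamma_ttt = 0.000000
  tau = 0.250000: gamma = (-0.291667, -0.354167), gamma' = (-0.333333, -0.833333); Gamma_sss = 0.000000, Gamma_sst = 0.000000, Gamma_stt = -0.456863, Gamma_tss = 0.000000, Gamma_tst = 0.103004, Gamma_ttt = 0.000000
  tau = 0.500000: gamma = (-0.416667, -0.541667), gamma' = (-0.666667, -0.666667); Gamma_sss = 0.000000, Gamma_sst = 0.000000, Gamma_stt = -0.450980, Gamma_tss = 0.000000, Gamma_tst = 0.104348, Gamma_ttt = 0.000000
  tau = 0.750000: gamma = (-0.625000, -0.687500), gamma' = (-1.000000, -0.500000); Gamma_sss = 0.000000, Gamma_sst = 0.000000, Gamma_stt = -0.441176, Gamma_tss = 0.000000, Gamma_tst = 0.106667, Gamma_ttt = 0.000000
  tau = 1.000000: gamma = (-0.916667, -0.791667), gamma' = (-1.333333, -0.333333); Gamma_sss = 0.000000, Gamma_sst = 0.000000, Gamma_stt = -0.427451, Gamma_tss = 0.000000, Gamma_tst = 0.110092, Gamma_ttt = 0.000000
step 0: V^s = -0.1250, V^t = 0.5000
step 1: k1 = (-0.229412, -0.012821), k2 = (-0.189139, 0.001405), k3 = (-0.190493, 0.002391), k4 = (-0.150686, 0.019544); V <- V + (h/6)(k1 + 2k2 + 2k3 + k4): V^s = -0.2199, V^t = 0.5012
step 2: k1 = (-0.150685, 0.019565), k2 = (-0.111636, 0.040243), k3 = (-0.112777, 0.041315), k4 = (-0.074355, 0.066461); V <- V + (h/6)(k1 + 2k2 + 2k3 + k4): V^s = -0.2761, V^t = 0.5220

Answer: V^s = -0.2761, V^t = 0.5220


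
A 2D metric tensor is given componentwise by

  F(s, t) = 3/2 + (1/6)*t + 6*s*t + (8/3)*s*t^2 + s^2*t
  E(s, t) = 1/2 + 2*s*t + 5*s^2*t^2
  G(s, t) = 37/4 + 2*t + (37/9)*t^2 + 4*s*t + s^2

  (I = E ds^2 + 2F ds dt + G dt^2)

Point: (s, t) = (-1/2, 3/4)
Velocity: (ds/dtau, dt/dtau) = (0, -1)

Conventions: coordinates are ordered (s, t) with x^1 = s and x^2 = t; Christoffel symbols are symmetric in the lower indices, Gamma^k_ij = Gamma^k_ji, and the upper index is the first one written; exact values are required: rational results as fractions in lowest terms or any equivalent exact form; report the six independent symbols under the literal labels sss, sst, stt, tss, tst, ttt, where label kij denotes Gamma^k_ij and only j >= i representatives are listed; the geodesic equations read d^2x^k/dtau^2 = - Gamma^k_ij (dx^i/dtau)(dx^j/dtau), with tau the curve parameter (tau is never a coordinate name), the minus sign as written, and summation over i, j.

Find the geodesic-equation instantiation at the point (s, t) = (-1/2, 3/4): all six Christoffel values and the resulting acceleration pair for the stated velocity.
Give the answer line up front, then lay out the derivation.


Answer: Gamma_sss = -2086/4037, Gamma_sst = 6508/4037, Gamma_stt = -191360/12111, Gamma_tss = 1435/4037, Gamma_tst = 996/4037, Gamma_ttt = -16076/12111; accelerations (d^2s/dtau^2, d^2t/dtau^2) = (191360/12111, 16076/12111)

E = 29/64, F = -19/16, G = 189/16 at the point
E_s = -21/16, E_t = 7/8, F_s = 21/4, F_t = -55/12, G_s = 2, G_t = 37/6
EG - F^2 = 4037/1024;  g^inv = (1024/4037) * [[189/16, 19/16], [19/16, 29/64]]
first-kind symbols [ij,l] = (1/2)(d_i g_jl + d_j g_il - d_l g_ij): [ss,s] = E_s/2 = -21/32, [ss,t] = F_s - E_t/2 = 77/16, [st,s] = E_t/2 = 7/16, [st,t] = G_s/2 = 1, [tt,s] = F_t - G_s/2 = -67/12, [tt,t] = G_t/2 = 37/12
Gamma^s_ij = (G*[ij,s] - F*[ij,t])/(EG - F^2), Gamma^t_ij = (E*[ij,t] - F*[ij,s])/(EG - F^2)
Gamma_sss = -2086/4037, Gamma_sst = 6508/4037, Gamma_stt = -191360/12111, Gamma_tss = 1435/4037, Gamma_tst = 996/4037, Gamma_ttt = -16076/12111
d^2s/dtau^2 = -(Gamma_sss*(0)^2 + 2*Gamma_sst*(0)*(-1) + Gamma_stt*(-1)^2) = 191360/12111
d^2t/dtau^2 = -(Gamma_tss*(0)^2 + 2*Gamma_tst*(0)*(-1) + Gamma_ttt*(-1)^2) = 16076/12111


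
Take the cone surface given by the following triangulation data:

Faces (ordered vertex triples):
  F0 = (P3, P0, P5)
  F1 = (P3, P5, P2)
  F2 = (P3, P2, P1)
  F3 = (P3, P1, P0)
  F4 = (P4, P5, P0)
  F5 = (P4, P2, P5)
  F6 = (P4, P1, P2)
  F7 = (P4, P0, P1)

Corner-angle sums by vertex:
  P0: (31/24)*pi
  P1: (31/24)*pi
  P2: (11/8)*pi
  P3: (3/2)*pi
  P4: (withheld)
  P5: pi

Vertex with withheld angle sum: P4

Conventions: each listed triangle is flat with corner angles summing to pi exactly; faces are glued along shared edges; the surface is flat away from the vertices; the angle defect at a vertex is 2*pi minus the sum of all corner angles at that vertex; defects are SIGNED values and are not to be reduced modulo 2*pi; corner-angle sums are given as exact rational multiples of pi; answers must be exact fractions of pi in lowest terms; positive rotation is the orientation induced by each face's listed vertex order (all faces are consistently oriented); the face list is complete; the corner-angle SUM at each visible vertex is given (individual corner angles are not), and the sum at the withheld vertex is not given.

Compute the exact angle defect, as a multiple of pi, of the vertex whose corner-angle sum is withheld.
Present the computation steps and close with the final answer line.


V = 6, E = 12, F = 8; chi = V - E + F = 2
Gauss-Bonnet: total defect = 2*pi*chi = 4*pi; visible defects sum to (85/24)*pi

Answer: defect(P4) = (11/24)*pi


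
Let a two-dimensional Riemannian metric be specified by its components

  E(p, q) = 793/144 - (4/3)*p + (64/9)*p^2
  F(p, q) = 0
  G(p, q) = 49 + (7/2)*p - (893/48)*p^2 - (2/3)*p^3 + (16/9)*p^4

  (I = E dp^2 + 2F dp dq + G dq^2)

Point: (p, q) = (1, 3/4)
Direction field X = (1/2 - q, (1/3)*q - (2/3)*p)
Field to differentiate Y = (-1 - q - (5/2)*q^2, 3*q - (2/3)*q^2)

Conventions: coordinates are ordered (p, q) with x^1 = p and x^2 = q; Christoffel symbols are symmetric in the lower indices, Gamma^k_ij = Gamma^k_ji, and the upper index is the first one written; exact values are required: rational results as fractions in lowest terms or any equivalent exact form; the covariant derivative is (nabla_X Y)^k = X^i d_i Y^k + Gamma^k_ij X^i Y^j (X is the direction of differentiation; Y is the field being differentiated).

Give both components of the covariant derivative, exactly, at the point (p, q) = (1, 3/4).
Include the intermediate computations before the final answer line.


E = 1625/144, F = 0, G = 5041/144 at the point
E_p = 116/9, E_q = 0, F_p = 0, F_q = 0, G_p = -2059/72, G_q = 0
EG - F^2 = 8191625/20736;  g^inv = (20736/8191625) * [[5041/144, 0], [0, 1625/144]]
first-kind symbols [ij,l] = (1/2)(d_i g_jl + d_j g_il - d_l g_ij): [pp,p] = E_p/2 = 58/9, [pp,q] = F_p - E_q/2 = 0, [pq,p] = E_q/2 = 0, [pq,q] = G_p/2 = -2059/144, [qq,p] = F_q - G_p/2 = 2059/144, [qq,q] = G_q/2 = 0
Gamma^p_ij = (G*[ij,p] - F*[ij,q])/(EG - F^2), Gamma^q_ij = (E*[ij,q] - F*[ij,p])/(EG - F^2)
Gamma_ppp = 928/1625, Gamma_ppq = 0, Gamma_pqq = 2059/1625, Gamma_qpp = 0, Gamma_qpq = -29/71, Gamma_qqq = 0
X = (-1/4, -5/12), Y = (-101/32, 15/8) at the point

Answer: (nabla_X Y)^p = 224621/156000, (nabla_X Y)^q = -10715/9088


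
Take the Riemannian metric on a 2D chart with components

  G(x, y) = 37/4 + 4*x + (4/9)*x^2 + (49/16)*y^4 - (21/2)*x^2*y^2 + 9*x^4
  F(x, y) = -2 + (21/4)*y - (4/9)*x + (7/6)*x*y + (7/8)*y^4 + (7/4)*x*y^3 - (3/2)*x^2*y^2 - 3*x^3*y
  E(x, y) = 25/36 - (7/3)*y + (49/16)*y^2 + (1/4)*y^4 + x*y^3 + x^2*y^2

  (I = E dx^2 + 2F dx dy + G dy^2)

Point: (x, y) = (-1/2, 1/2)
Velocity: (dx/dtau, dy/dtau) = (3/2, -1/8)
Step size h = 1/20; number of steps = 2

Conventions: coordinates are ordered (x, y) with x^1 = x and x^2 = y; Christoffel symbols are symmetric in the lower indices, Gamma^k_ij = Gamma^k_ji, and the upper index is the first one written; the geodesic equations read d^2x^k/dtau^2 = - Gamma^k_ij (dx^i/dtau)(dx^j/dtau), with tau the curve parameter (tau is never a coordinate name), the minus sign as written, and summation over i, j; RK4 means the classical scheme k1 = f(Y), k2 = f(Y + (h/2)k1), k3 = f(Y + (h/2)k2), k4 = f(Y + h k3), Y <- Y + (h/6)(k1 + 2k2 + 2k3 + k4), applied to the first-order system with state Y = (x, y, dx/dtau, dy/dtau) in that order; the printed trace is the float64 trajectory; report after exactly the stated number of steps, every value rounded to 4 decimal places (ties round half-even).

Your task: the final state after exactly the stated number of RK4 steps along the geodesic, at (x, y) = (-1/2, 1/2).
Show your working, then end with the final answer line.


f(Y) = (dx/dtau, dy/dtau, -Gamma^x_ij Y'^i Y'^j, -Gamma^y_ij Y'^i Y'^j) with the Gammas evaluated at the stage position; h = 0.050000; intermediate values shown to 6 dp
step 0: x = -0.5000, y = 0.5000, dx/dtau = 1.5000, dy/dtau = -0.1250
step 1:
  k1: at (x, y) = (-0.500000, 0.500000), (dx/dtau, dy/dtau) = (1.500000, -0.125000); Gamma_xxx = -0.008240, Gamma_xxy = 1.137492, Gamma_xyy = 13.956022, Gamma_yxx = -0.100827, Gamma_yxy = 0.021975, Gamma_yyy = -1.185903; k1 = (1.500000, -0.125000, 0.227038, 0.253631)
  k2: at (x, y) = (-0.462500, 0.496875), (dx/dtau, dy/dtau) = (1.505676, -0.118659); Gamma_xxx = -0.024851, Gamma_xxy = 1.001235, Gamma_xyy = 12.838390, Gamma_yxx = -0.079762, Gamma_yxy = 0.085364, Gamma_yyy = -1.016213; k2 = (1.505676, -0.118659, 0.233341, 0.225635)
  k3: at (x, y) = (-0.462358, 0.497034), (dx/dtau, dy/dtau) = (1.505834, -0.119359); Gamma_xxx = -0.024659, Gamma_xxy = 1.001990, Gamma_xyy = 12.831120, Gamma_yxx = -0.079728, Gamma_yxy = 0.085493, Gamma_yyy = -1.016651; k3 = (1.505834, -0.119359, 0.233301, 0.226001)
  k4: at (x, y) = (-0.424708, 0.494032), (dx/dtau, dy/dtau) = (1.511665, -0.113700); Gamma_xxx = -0.032547, Gamma_xxy = 0.897697, Gamma_xyy = 11.986945, Gamma_yxx = -0.061548, Gamma_yxy = 0.134621, Gamma_yyy = -0.884544; k4 = (1.511665, -0.113700, 0.227997, 0.198357)
  Y <- Y + (h/6)(k1 + 2k2 + 2k3 + k4): x = -0.4247, y = 0.4940, dx/dtau = 1.5116, dy/dtau = -0.1137
step 2:
  k1: at (x, y) = (-0.424711, 0.494044), (dx/dtau, dy/dtau) = (1.511569, -0.113706); Gamma_xxx = -0.032533, Gamma_xxy = 0.897781, Gamma_xyy = 11.986774, Gamma_yxx = -0.061552, Gamma_yxy = 0.134613, Gamma_yyy = -0.884617; k1 = (1.511569, -0.113706, 0.227967, 0.198346)
  k2: at (x, y) = (-0.386922, 0.491201), (dx/dtau, dy/dtau) = (1.517268, -0.108748); Gamma_xxx = -0.032827, Gamma_xxy = 0.820093, Gamma_xyy = 11.393217, Gamma_yxx = -0.046168, Gamma_yxy = 0.171209, Gamma_yyy = -0.784464; k2 = (1.517268, -0.108748, 0.211463, 0.172060)
  k3: at (x, y) = (-0.386779, 0.491325), (dx/dtau, dy/dtau) = (1.516856, -0.109405); Gamma_xxx = -0.032677, Gamma_xxy = 0.820711, Gamma_xyy = 11.389165, Gamma_yxx = -0.046136, Gamma_yxy = 0.171269, Gamma_yyy = -0.784858; k3 = (1.516856, -0.109405, 0.211259, 0.172391)
  k4: at (x, y) = (-0.348868, 0.488574), (dx/dtau, dy/dtau) = (1.522132, -0.105087); Gamma_xxx = -0.026502, Gamma_xxy = 0.764727, Gamma_xyy = 11.027292, Gamma_yxx = -0.033421, Gamma_yxy = 0.196999, Gamma_yyy = -0.711370; k4 = (1.522132, -0.105087, 0.184270, 0.148310)
  Y <- Y + (h/6)(k1 + 2k2 + 2k3 + k4): x = -0.3489, y = 0.4886, dx/dtau = 1.5220, dy/dtau = -0.1051

Answer: x = -0.3489, y = 0.4886, dx/dtau = 1.5220, dy/dtau = -0.1051


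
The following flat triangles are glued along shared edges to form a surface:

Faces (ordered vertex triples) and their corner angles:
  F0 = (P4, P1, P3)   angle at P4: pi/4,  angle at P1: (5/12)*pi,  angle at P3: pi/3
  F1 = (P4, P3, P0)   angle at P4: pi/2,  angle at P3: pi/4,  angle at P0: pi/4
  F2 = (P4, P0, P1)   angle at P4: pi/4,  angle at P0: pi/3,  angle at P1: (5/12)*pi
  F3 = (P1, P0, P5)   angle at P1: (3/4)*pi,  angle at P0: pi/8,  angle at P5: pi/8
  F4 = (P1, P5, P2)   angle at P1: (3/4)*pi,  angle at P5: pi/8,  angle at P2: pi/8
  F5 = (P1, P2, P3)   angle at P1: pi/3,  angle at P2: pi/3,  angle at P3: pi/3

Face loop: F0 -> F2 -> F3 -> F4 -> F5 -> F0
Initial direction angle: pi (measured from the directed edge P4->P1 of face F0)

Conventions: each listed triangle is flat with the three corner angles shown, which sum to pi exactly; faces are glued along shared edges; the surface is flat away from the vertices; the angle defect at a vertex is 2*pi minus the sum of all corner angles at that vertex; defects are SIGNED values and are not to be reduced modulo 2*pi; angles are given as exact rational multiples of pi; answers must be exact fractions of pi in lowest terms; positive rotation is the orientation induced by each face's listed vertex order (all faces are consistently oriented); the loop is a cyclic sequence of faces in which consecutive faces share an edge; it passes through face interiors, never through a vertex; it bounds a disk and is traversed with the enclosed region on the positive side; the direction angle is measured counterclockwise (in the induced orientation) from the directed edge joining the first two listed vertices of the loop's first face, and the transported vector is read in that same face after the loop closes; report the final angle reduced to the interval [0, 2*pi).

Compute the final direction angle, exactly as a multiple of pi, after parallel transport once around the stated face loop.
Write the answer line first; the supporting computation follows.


Answer: final direction angle = pi/3

enclosed vertex P1: corner angles sum to (8/3)*pi, defect = 2*pi - (8/3)*pi = (-2/3)*pi
holonomy = initial angle + sum of enclosed defects (mod 2*pi), positive in the induced orientation
final angle = pi - (2/3)*pi = pi/3 (mod 2*pi)


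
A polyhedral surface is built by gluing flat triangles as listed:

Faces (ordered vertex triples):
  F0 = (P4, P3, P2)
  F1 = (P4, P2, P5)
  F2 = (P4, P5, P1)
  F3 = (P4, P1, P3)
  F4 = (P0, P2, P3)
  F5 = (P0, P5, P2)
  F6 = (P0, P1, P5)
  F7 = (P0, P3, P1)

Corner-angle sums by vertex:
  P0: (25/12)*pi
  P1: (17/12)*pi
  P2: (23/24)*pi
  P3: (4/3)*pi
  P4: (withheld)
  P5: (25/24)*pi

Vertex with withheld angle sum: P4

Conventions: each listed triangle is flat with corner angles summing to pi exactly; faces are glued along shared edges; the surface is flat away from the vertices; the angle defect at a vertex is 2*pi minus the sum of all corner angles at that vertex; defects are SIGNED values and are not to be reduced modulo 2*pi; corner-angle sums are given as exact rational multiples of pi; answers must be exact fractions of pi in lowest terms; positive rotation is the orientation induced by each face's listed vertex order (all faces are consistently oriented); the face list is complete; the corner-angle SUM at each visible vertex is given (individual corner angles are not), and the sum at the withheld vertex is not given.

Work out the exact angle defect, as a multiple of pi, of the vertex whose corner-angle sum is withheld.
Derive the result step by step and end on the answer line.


V = 6, E = 12, F = 8; chi = V - E + F = 2
Gauss-Bonnet: total defect = 2*pi*chi = 4*pi; visible defects sum to (19/6)*pi

Answer: defect(P4) = (5/6)*pi


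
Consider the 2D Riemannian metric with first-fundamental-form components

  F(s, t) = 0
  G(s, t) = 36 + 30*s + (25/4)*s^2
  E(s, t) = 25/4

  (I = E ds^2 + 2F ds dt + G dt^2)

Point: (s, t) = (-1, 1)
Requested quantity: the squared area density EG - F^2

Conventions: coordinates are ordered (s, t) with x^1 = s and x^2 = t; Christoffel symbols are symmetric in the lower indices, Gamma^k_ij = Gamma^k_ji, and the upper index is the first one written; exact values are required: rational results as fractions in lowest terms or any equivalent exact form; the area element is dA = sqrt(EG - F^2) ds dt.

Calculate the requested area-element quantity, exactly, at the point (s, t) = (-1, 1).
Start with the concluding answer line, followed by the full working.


Answer: EG - F^2 = 1225/16

E = 25/4, F = 0, G = 49/4; EG - F^2 = 1225/16


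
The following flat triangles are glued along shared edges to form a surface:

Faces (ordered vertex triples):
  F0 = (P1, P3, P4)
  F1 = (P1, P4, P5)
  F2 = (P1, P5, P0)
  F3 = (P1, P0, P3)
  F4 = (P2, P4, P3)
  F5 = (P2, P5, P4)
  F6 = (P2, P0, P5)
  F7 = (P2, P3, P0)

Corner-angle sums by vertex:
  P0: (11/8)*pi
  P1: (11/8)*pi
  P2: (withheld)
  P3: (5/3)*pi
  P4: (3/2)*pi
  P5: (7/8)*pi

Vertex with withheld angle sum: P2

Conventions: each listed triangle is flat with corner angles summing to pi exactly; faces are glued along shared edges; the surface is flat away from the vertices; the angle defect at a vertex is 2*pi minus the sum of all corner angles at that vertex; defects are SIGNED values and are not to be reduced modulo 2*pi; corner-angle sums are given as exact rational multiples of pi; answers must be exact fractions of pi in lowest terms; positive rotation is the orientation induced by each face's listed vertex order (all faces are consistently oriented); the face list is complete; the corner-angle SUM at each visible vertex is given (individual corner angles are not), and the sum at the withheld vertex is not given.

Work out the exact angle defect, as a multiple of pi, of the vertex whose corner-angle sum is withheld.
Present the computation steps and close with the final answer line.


V = 6, E = 12, F = 8; chi = V - E + F = 2
Gauss-Bonnet: total defect = 2*pi*chi = 4*pi; visible defects sum to (77/24)*pi

Answer: defect(P2) = (19/24)*pi


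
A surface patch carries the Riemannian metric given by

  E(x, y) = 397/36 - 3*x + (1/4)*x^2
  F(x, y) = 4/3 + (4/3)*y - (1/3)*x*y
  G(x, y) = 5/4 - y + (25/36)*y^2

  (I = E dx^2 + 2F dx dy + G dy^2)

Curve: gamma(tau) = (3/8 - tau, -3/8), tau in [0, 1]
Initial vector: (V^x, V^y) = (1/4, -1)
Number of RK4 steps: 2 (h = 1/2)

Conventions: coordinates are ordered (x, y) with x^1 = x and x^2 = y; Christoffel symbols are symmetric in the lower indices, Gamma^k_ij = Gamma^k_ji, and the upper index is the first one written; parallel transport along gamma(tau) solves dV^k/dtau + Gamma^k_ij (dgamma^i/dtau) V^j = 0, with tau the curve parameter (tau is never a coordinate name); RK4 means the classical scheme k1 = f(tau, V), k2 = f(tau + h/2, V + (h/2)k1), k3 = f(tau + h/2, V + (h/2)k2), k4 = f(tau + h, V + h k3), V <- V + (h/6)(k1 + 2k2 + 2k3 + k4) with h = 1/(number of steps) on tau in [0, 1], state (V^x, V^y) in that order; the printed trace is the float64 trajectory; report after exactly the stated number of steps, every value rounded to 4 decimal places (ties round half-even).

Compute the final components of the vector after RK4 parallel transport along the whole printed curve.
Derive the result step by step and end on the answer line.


gamma'(tau) = (-1, 0); f(tau, V)^k = -Gamma^k_ij(gamma(tau)) gamma'^i(tau) V^j; h = 1/2; intermediate values shown to 6 dp
curve data and Christoffel symbols at the stage parameters:
  tau = 0.000000: gamma = (0.375000, -0.375000), gamma' = (-1.000000, 0.000000); Gamma_xxx = -0.154942, Gamma_xxy = 0.000000, Gamma_xyy = 0.168302, Gamma_yxx = 0.151732, Gamma_yxy = 0.000000, Gamma_yyy = -0.527416
  tau = 0.250000: gamma = (0.125000, -0.375000), gamma' = (-1.000000, 0.000000); Gamma_xxx = -0.149473, Gamma_xxy = 0.000000, Gamma_xyy = 0.162763, Gamma_yxx = 0.146226, Gamma_yxy = 0.000000, Gamma_yyy = -0.521634
  tau = 0.500000: gamma = (-0.125000, -0.375000), gamma' = (-1.000000, 0.000000); Gamma_xxx = -0.144355, Gamma_xxy = 0.000000, Gamma_xyy = 0.157548, Gamma_yxx = 0.141085, Gamma_yxy = 0.000000, Gamma_yyy = -0.516206
  tau = 0.750000: gamma = (-0.375000, -0.375000), gamma' = (-1.000000, 0.000000); Gamma_xxx = -0.139558, Gamma_xxy = 0.000000, Gamma_xyy = 0.152634, Gamma_yxx = 0.136276, Gamma_yxy = 0.000000, Gamma_yyy = -0.511104
  tau = 1.000000: gamma = (-0.625000, -0.375000), gamma' = (-1.000000, 0.000000); Gamma_xxx = -0.135054, Gamma_xxy = 0.000000, Gamma_xyy = 0.147997, Gamma_yxx = 0.131770, Gamma_yxy = 0.000000, Gamma_yyy = -0.506303
step 0: V^x = 0.2500, V^y = -1.0000
step 1: k1 = (-0.038736, 0.037933), k2 = (-0.035921, 0.035140), k3 = (-0.036026, 0.035243), k4 = (-0.033489, 0.032730); V <- V + (h/6)(k1 + 2k2 + 2k3 + k4): V^x = 0.2320, V^y = -0.9824
step 2: k1 = (-0.033489, 0.032730), k2 = (-0.031208, 0.030474), k3 = (-0.031287, 0.030551), k4 = (-0.029219, 0.028508); V <- V + (h/6)(k1 + 2k2 + 2k3 + k4): V^x = 0.2163, V^y = -0.9671

Answer: V^x = 0.2163, V^y = -0.9671


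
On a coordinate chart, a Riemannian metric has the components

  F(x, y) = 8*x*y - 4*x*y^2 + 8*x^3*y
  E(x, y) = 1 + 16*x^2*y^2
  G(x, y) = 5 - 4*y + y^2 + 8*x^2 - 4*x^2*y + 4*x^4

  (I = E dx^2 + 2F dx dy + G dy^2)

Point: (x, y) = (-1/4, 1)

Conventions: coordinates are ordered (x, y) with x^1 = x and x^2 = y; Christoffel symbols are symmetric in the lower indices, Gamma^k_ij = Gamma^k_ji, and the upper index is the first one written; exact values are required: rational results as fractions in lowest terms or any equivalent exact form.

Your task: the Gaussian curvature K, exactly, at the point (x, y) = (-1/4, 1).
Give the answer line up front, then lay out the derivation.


Answer: K = -20480/43681

E = 2, F = -9/8, G = 145/64, EG - F^2 = 209/64 at the point
E_x = -8, E_y = 2, F_x = 11/2, F_y = -1/8, G_x = -9/4, G_y = -9/4
E_yy = 2, F_xy = 3/2, G_xx = 11
By Brioschi, K is (det M1 - det M2) divided by (EG - F^2) squared.
M1 = [[-E_yy/2 + F_xy - G_xx/2, E_x/2, F_x - E_y/2], [F_y - G_x/2, E, F], [G_y/2, F, G]] = [[-5, -4, 9/2], [1, 2, -9/8], [-9/8, -9/8, 145/64]]; det M1 = -465/64
M2 = [[0, E_y/2, G_x/2], [E_y/2, E, F], [G_x/2, F, G]] = [[0, 1, -9/8], [1, 2, -9/8], [-9/8, -9/8, 145/64]]; det M2 = -145/64
det M1 - det M2 = -5; K = -5 / (209/64)^2 = -20480/43681


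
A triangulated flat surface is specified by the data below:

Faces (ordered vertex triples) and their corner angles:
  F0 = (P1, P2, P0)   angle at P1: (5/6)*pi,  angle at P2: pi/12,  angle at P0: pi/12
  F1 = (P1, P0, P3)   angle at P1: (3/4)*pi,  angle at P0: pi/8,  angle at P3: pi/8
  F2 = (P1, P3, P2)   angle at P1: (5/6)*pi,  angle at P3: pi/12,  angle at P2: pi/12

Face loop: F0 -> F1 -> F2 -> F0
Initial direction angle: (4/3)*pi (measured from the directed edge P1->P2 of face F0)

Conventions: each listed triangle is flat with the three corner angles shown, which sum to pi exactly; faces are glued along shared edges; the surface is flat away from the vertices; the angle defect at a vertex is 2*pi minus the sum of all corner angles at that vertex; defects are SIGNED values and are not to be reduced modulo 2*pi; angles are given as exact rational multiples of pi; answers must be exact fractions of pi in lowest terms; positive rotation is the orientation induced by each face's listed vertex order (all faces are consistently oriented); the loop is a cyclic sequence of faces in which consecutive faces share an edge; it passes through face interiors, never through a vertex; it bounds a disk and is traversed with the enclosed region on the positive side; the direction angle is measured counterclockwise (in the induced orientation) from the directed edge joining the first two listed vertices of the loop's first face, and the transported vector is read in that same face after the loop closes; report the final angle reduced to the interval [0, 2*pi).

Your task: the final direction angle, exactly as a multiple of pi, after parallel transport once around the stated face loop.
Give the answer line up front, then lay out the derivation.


Answer: final direction angle = (11/12)*pi

enclosed vertex P1: corner angles sum to (29/12)*pi, defect = 2*pi - (29/12)*pi = (-5/12)*pi
adding the enclosed defects to the starting angle (mod 2*pi, induced orientation) gives the holonomy
final angle = (4/3)*pi - (5/12)*pi = (11/12)*pi (mod 2*pi)


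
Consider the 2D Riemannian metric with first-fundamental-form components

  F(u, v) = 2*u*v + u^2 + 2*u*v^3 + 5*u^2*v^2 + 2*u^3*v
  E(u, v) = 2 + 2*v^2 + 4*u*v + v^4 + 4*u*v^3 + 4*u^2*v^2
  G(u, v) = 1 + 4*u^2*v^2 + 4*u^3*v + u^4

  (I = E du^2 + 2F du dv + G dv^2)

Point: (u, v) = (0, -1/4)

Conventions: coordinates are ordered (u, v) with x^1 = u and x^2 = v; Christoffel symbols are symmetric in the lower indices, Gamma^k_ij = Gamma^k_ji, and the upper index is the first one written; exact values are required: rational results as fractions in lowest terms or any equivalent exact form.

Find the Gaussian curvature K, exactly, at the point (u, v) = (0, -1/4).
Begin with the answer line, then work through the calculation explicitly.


Answer: K = -16384/297025

E = 545/256, F = 0, G = 1, EG - F^2 = 545/256 at the point
E_u = -17/16, E_v = -17/16, F_u = -17/32, F_v = 0, G_u = 0, G_v = 0
E_vv = 19/4, F_uv = 19/8, G_uu = 1/2
Apply the Brioschi formula K = (det M1 - det M2)/(EG - F^2)^2 over the derivative matrices of E, F, G.
M1 = [[-E_vv/2 + F_uv - G_uu/2, E_u/2, F_u - E_v/2], [F_v - G_u/2, E, F], [G_v/2, F, G]] = [[-1/4, -17/32, 0], [0, 545/256, 0], [0, 0, 1]]; det M1 = -545/1024
M2 = [[0, E_v/2, G_u/2], [E_v/2, E, F], [G_u/2, F, G]] = [[0, -17/32, 0], [-17/32, 545/256, 0], [0, 0, 1]]; det M2 = -289/1024
det M1 - det M2 = -1/4; K = -1/4 / (545/256)^2 = -16384/297025


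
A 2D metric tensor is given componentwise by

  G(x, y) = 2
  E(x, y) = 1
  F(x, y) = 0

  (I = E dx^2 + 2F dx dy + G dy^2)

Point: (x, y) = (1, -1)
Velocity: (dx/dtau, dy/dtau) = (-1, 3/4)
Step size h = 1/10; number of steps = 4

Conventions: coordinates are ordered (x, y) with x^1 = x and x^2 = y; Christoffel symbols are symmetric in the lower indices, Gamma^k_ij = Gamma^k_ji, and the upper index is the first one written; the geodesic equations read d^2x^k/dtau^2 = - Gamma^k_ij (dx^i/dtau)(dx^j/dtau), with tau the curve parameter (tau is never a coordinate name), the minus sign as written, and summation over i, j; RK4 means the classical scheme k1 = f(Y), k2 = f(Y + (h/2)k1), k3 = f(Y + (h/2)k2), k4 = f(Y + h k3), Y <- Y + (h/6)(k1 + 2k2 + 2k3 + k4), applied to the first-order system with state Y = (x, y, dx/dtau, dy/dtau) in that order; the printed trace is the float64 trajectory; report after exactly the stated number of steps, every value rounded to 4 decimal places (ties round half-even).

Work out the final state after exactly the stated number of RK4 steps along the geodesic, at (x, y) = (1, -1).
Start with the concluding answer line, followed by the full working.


Answer: x = 0.6000, y = -0.7000, dx/dtau = -1.0000, dy/dtau = 0.7500

f(Y) = (dx/dtau, dy/dtau, -Gamma^x_ij Y'^i Y'^j, -Gamma^y_ij Y'^i Y'^j) with the Gammas evaluated at the stage position; h = 0.100000; intermediate values shown to 6 dp
step 0: x = 1.0000, y = -1.0000, dx/dtau = -1.0000, dy/dtau = 0.7500
step 1:
  k1: at (x, y) = (1.000000, -1.000000), (dx/dtau, dy/dtau) = (-1.000000, 0.750000); Gamma_xxx = 0.000000, Gamma_xxy = 0.000000, Gamma_xyy = 0.000000, Gamma_yxx = 0.000000, Gamma_yxy = 0.000000, Gamma_yyy = 0.000000; k1 = (-1.000000, 0.750000, 0.000000, 0.000000)
  k2: at (x, y) = (0.950000, -0.962500), (dx/dtau, dy/dtau) = (-1.000000, 0.750000); Gamma_xxx = 0.000000, Gamma_xxy = 0.000000, Gamma_xyy = 0.000000, Gamma_yxx = 0.000000, Gamma_yxy = 0.000000, Gamma_yyy = 0.000000; k2 = (-1.000000, 0.750000, 0.000000, 0.000000)
  k3: at (x, y) = (0.950000, -0.962500), (dx/dtau, dy/dtau) = (-1.000000, 0.750000); Gamma_xxx = 0.000000, Gamma_xxy = 0.000000, Gamma_xyy = 0.000000, Gamma_yxx = 0.000000, Gamma_yxy = 0.000000, Gamma_yyy = 0.000000; k3 = (-1.000000, 0.750000, 0.000000, 0.000000)
  k4: at (x, y) = (0.900000, -0.925000), (dx/dtau, dy/dtau) = (-1.000000, 0.750000); Gamma_xxx = 0.000000, Gamma_xxy = 0.000000, Gamma_xyy = 0.000000, Gamma_yxx = 0.000000, Gamma_yxy = 0.000000, Gamma_yyy = 0.000000; k4 = (-1.000000, 0.750000, 0.000000, 0.000000)
  Y <- Y + (h/6)(k1 + 2k2 + 2k3 + k4): x = 0.9000, y = -0.9250, dx/dtau = -1.0000, dy/dtau = 0.7500
step 2:
  k1: at (x, y) = (0.900000, -0.925000), (dx/dtau, dy/dtau) = (-1.000000, 0.750000); Gamma_xxx = 0.000000, Gamma_xxy = 0.000000, Gamma_xyy = 0.000000, Gamma_yxx = 0.000000, Gamma_yxy = 0.000000, Gamma_yyy = 0.000000; k1 = (-1.000000, 0.750000, 0.000000, 0.000000)
  k2: at (x, y) = (0.850000, -0.887500), (dx/dtau, dy/dtau) = (-1.000000, 0.750000); Gamma_xxx = 0.000000, Gamma_xxy = 0.000000, Gamma_xyy = 0.000000, Gamma_yxx = 0.000000, Gamma_yxy = 0.000000, Gamma_yyy = 0.000000; k2 = (-1.000000, 0.750000, 0.000000, 0.000000)
  k3: at (x, y) = (0.850000, -0.887500), (dx/dtau, dy/dtau) = (-1.000000, 0.750000); Gamma_xxx = 0.000000, Gamma_xxy = 0.000000, Gamma_xyy = 0.000000, Gamma_yxx = 0.000000, Gamma_yxy = 0.000000, Gamma_yyy = 0.000000; k3 = (-1.000000, 0.750000, 0.000000, 0.000000)
  k4: at (x, y) = (0.800000, -0.850000), (dx/dtau, dy/dtau) = (-1.000000, 0.750000); Gamma_xxx = 0.000000, Gamma_xxy = 0.000000, Gamma_xyy = 0.000000, Gamma_yxx = 0.000000, Gamma_yxy = 0.000000, Gamma_yyy = 0.000000; k4 = (-1.000000, 0.750000, 0.000000, 0.000000)
  Y <- Y + (h/6)(k1 + 2k2 + 2k3 + k4): x = 0.8000, y = -0.8500, dx/dtau = -1.0000, dy/dtau = 0.7500
step 3:
  k1: at (x, y) = (0.800000, -0.850000), (dx/dtau, dy/dtau) = (-1.000000, 0.750000); Gamma_xxx = 0.000000, Gamma_xxy = 0.000000, Gamma_xyy = 0.000000, Gamma_yxx = 0.000000, Gamma_yxy = 0.000000, Gamma_yyy = 0.000000; k1 = (-1.000000, 0.750000, 0.000000, 0.000000)
  k2: at (x, y) = (0.750000, -0.812500), (dx/dtau, dy/dtau) = (-1.000000, 0.750000); Gamma_xxx = 0.000000, Gamma_xxy = 0.000000, Gamma_xyy = 0.000000, Gamma_yxx = 0.000000, Gamma_yxy = 0.000000, Gamma_yyy = 0.000000; k2 = (-1.000000, 0.750000, 0.000000, 0.000000)
  k3: at (x, y) = (0.750000, -0.812500), (dx/dtau, dy/dtau) = (-1.000000, 0.750000); Gamma_xxx = 0.000000, Gamma_xxy = 0.000000, Gamma_xyy = 0.000000, Gamma_yxx = 0.000000, Gamma_yxy = 0.000000, Gamma_yyy = 0.000000; k3 = (-1.000000, 0.750000, 0.000000, 0.000000)
  k4: at (x, y) = (0.700000, -0.775000), (dx/dtau, dy/dtau) = (-1.000000, 0.750000); Gamma_xxx = 0.000000, Gamma_xxy = 0.000000, Gamma_xyy = 0.000000, Gamma_yxx = 0.000000, Gamma_yxy = 0.000000, Gamma_yyy = 0.000000; k4 = (-1.000000, 0.750000, 0.000000, 0.000000)
  Y <- Y + (h/6)(k1 + 2k2 + 2k3 + k4): x = 0.7000, y = -0.7750, dx/dtau = -1.0000, dy/dtau = 0.7500
step 4:
  k1: at (x, y) = (0.700000, -0.775000), (dx/dtau, dy/dtau) = (-1.000000, 0.750000); Gamma_xxx = 0.000000, Gamma_xxy = 0.000000, Gamma_xyy = 0.000000, Gamma_yxx = 0.000000, Gamma_yxy = 0.000000, Gamma_yyy = 0.000000; k1 = (-1.000000, 0.750000, 0.000000, 0.000000)
  k2: at (x, y) = (0.650000, -0.737500), (dx/dtau, dy/dtau) = (-1.000000, 0.750000); Gamma_xxx = 0.000000, Gamma_xxy = 0.000000, Gamma_xyy = 0.000000, Gamma_yxx = 0.000000, Gamma_yxy = 0.000000, Gamma_yyy = 0.000000; k2 = (-1.000000, 0.750000, 0.000000, 0.000000)
  k3: at (x, y) = (0.650000, -0.737500), (dx/dtau, dy/dtau) = (-1.000000, 0.750000); Gamma_xxx = 0.000000, Gamma_xxy = 0.000000, Gamma_xyy = 0.000000, Gamma_yxx = 0.000000, Gamma_yxy = 0.000000, Gamma_yyy = 0.000000; k3 = (-1.000000, 0.750000, 0.000000, 0.000000)
  k4: at (x, y) = (0.600000, -0.700000), (dx/dtau, dy/dtau) = (-1.000000, 0.750000); Gamma_xxx = 0.000000, Gamma_xxy = 0.000000, Gamma_xyy = 0.000000, Gamma_yxx = 0.000000, Gamma_yxy = 0.000000, Gamma_yyy = 0.000000; k4 = (-1.000000, 0.750000, 0.000000, 0.000000)
  Y <- Y + (h/6)(k1 + 2k2 + 2k3 + k4): x = 0.6000, y = -0.7000, dx/dtau = -1.0000, dy/dtau = 0.7500


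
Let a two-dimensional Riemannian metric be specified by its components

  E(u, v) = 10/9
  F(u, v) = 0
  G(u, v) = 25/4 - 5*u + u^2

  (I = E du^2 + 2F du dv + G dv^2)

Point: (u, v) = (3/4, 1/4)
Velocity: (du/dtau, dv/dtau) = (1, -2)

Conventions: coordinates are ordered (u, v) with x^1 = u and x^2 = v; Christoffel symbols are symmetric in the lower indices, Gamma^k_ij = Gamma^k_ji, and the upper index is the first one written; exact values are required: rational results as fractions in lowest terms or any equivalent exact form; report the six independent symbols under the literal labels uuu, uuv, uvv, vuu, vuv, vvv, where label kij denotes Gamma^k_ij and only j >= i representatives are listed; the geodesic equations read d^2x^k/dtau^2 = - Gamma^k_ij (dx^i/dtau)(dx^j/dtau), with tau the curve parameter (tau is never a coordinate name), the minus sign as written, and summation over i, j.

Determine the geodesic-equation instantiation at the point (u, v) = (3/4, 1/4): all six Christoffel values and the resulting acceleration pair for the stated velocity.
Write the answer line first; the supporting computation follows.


Answer: Gamma_uuu = 0, Gamma_uuv = 0, Gamma_uvv = 63/40, Gamma_vuu = 0, Gamma_vuv = -4/7, Gamma_vvv = 0; accelerations (d^2u/dtau^2, d^2v/dtau^2) = (-63/10, -16/7)

E = 10/9, F = 0, G = 49/16 at the point
E_u = 0, E_v = 0, F_u = 0, F_v = 0, G_u = -7/2, G_v = 0
EG - F^2 = 245/72;  g^inv = (72/245) * [[49/16, 0], [0, 10/9]]
first-kind symbols [ij,l] = (1/2)(d_i g_jl + d_j g_il - d_l g_ij): [uu,u] = E_u/2 = 0, [uu,v] = F_u - E_v/2 = 0, [uv,u] = E_v/2 = 0, [uv,v] = G_u/2 = -7/4, [vv,u] = F_v - G_u/2 = 7/4, [vv,v] = G_v/2 = 0
Gamma^u_ij = (G*[ij,u] - F*[ij,v])/(EG - F^2), Gamma^v_ij = (E*[ij,v] - F*[ij,u])/(EG - F^2)
Gamma_uuu = 0, Gamma_uuv = 0, Gamma_uvv = 63/40, Gamma_vuu = 0, Gamma_vuv = -4/7, Gamma_vvv = 0
d^2u/dtau^2 = -(Gamma_uuu*(1)^2 + 2*Gamma_uuv*(1)*(-2) + Gamma_uvv*(-2)^2) = -63/10
d^2v/dtau^2 = -(Gamma_vuu*(1)^2 + 2*Gamma_vuv*(1)*(-2) + Gamma_vvv*(-2)^2) = -16/7
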